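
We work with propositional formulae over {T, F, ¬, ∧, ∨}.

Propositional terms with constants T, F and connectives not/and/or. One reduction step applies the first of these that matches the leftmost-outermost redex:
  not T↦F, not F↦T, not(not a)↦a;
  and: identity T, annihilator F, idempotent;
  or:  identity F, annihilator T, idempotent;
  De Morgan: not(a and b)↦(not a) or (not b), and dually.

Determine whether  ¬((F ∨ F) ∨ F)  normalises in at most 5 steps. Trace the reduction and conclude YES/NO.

  start: ¬((F ∨ F) ∨ F)
  [1] ¬(F ∨ F) ∧ ¬F
  [2] (¬F ∧ ¬F) ∧ ¬F
  [3] ¬F ∧ ¬F
  [4] ¬F
  [5] T

Answer: YES — reaches normal form T in 5 ≤ 5 steps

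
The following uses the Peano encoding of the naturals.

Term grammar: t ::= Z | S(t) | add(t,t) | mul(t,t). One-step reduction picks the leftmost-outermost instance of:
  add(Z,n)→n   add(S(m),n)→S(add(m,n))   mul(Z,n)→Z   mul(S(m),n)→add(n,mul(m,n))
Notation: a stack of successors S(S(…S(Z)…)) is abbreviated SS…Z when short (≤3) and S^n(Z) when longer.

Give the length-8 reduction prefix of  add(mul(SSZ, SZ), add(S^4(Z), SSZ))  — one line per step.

Answer: after 8 steps: S(S(add(mul(Z, SZ), add(S^4(Z), SSZ))))

Derivation:
  start: add(mul(SSZ, SZ), add(S^4(Z), SSZ))
  →1  add(add(SZ, mul(SZ, SZ)), add(S^4(Z), SSZ))
  →2  add(S(add(Z, mul(SZ, SZ))), add(S^4(Z), SSZ))
  →3  S(add(add(Z, mul(SZ, SZ)), add(S^4(Z), SSZ)))
  →4  S(add(mul(SZ, SZ), add(S^4(Z), SSZ)))
  →5  S(add(add(SZ, mul(Z, SZ)), add(S^4(Z), SSZ)))
  →6  S(add(S(add(Z, mul(Z, SZ))), add(S^4(Z), SSZ)))
  →7  S(S(add(add(Z, mul(Z, SZ)), add(S^4(Z), SSZ))))
  →8  S(S(add(mul(Z, SZ), add(S^4(Z), SSZ))))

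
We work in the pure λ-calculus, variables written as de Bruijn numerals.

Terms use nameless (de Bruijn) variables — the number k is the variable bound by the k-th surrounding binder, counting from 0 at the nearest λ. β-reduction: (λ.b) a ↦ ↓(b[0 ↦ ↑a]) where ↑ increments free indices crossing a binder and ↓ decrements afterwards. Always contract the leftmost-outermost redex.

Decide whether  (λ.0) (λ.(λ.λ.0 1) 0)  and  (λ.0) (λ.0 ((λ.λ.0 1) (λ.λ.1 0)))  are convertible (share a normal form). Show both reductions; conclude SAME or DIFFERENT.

Answer: DIFFERENT — A ⇓ λ.λ.0 1, B ⇓ λ.0 (λ.0 (λ.λ.1 0))

Reduction:
Term A:
  start: (λ.0) (λ.(λ.λ.0 1) 0)
  [1] λ.(λ.λ.0 1) 0
  [2] λ.λ.0 1

Term B:
  start: (λ.0) (λ.0 ((λ.λ.0 1) (λ.λ.1 0)))
  [1] λ.0 ((λ.λ.0 1) (λ.λ.1 0))
  [2] λ.0 (λ.0 (λ.λ.1 0))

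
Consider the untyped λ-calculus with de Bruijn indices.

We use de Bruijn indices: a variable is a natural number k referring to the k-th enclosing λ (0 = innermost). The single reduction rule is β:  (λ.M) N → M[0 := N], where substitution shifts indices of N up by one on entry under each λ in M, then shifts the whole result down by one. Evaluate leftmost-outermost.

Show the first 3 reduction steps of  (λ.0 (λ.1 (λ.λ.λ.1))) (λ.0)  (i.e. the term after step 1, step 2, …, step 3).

Answer: after 3 steps: λ.λ.λ.λ.1

Working:
  start: (λ.0 (λ.1 (λ.λ.λ.1))) (λ.0)
  →1  (λ.0) (λ.(λ.0) (λ.λ.λ.1))
  →2  λ.(λ.0) (λ.λ.λ.1)
  →3  λ.λ.λ.λ.1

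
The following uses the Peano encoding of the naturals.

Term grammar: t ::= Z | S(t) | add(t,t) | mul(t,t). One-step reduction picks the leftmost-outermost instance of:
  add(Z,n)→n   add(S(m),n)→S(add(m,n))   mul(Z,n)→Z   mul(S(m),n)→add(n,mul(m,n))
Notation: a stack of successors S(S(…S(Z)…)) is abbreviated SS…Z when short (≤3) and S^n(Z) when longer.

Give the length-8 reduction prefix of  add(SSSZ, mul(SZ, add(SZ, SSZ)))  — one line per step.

Answer: after 8 steps: S(S(S(S(add(SSZ, mul(Z, add(SZ, SSZ)))))))

Derivation:
  start: add(SSSZ, mul(SZ, add(SZ, SSZ)))
  step 1: S(add(SSZ, mul(SZ, add(SZ, SSZ))))
  step 2: S(S(add(SZ, mul(SZ, add(SZ, SSZ)))))
  step 3: S(S(S(add(Z, mul(SZ, add(SZ, SSZ))))))
  step 4: S(S(S(mul(SZ, add(SZ, SSZ)))))
  step 5: S(S(S(add(add(SZ, SSZ), mul(Z, add(SZ, SSZ))))))
  step 6: S(S(S(add(S(add(Z, SSZ)), mul(Z, add(SZ, SSZ))))))
  step 7: S(S(S(S(add(add(Z, SSZ), mul(Z, add(SZ, SSZ)))))))
  step 8: S(S(S(S(add(SSZ, mul(Z, add(SZ, SSZ)))))))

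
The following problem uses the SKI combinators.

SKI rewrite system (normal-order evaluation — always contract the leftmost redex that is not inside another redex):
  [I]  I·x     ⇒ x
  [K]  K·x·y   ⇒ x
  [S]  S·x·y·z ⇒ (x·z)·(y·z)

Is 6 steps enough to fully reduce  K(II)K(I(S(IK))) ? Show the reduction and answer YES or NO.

Answer: YES — reaches normal form SK in 5 ≤ 6 steps

Derivation:
  start: K(II)K(I(S(IK)))
  →1  II(I(S(IK)))
  →2  I(I(S(IK)))
  →3  I(S(IK))
  →4  S(IK)
  →5  SK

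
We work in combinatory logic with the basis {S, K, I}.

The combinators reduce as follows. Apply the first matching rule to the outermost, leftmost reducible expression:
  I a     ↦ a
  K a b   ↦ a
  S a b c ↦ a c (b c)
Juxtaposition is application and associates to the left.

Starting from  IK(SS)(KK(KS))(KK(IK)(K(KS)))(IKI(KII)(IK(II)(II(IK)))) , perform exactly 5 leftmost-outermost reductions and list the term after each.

Answer: after 5 steps: S(I(IK(II)(II(IK))))(KK(IK)(K(KS))(IKI(KII)(IK(II)(II(IK)))))

Reduction:
  start: IK(SS)(KK(KS))(KK(IK)(K(KS)))(IKI(KII)(IK(II)(II(IK))))
  →1  K(SS)(KK(KS))(KK(IK)(K(KS)))(IKI(KII)(IK(II)(II(IK))))
  →2  SS(KK(IK)(K(KS)))(IKI(KII)(IK(II)(II(IK))))
  →3  S(IKI(KII)(IK(II)(II(IK))))(KK(IK)(K(KS))(IKI(KII)(IK(II)(II(IK)))))
  →4  S(KI(KII)(IK(II)(II(IK))))(KK(IK)(K(KS))(IKI(KII)(IK(II)(II(IK)))))
  →5  S(I(IK(II)(II(IK))))(KK(IK)(K(KS))(IKI(KII)(IK(II)(II(IK)))))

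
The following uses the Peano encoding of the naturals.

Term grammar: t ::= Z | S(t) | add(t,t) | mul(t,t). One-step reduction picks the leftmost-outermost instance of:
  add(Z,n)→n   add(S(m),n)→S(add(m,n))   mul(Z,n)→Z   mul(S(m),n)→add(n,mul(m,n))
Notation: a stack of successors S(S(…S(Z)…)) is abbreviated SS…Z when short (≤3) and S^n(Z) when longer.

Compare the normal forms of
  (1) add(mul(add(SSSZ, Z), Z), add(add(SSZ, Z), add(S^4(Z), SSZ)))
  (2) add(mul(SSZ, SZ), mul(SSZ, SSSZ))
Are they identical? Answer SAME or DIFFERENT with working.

Term A:
  start: add(mul(add(SSSZ, Z), Z), add(add(SSZ, Z), add(S^4(Z), SSZ)))
  step 1: add(mul(S(add(SSZ, Z)), Z), add(add(SSZ, Z), add(S^4(Z), SSZ)))
  step 2: add(add(Z, mul(add(SSZ, Z), Z)), add(add(SSZ, Z), add(S^4(Z), SSZ)))
  step 3: add(mul(add(SSZ, Z), Z), add(add(SSZ, Z), add(S^4(Z), SSZ)))
  step 4: add(mul(S(add(SZ, Z)), Z), add(add(SSZ, Z), add(S^4(Z), SSZ)))
  step 5: add(add(Z, mul(add(SZ, Z), Z)), add(add(SSZ, Z), add(S^4(Z), SSZ)))
  step 6: add(mul(add(SZ, Z), Z), add(add(SSZ, Z), add(S^4(Z), SSZ)))
  step 7: add(mul(S(add(Z, Z)), Z), add(add(SSZ, Z), add(S^4(Z), SSZ)))
  step 8: add(add(Z, mul(add(Z, Z), Z)), add(add(SSZ, Z), add(S^4(Z), SSZ)))
  step 9: add(mul(add(Z, Z), Z), add(add(SSZ, Z), add(S^4(Z), SSZ)))
  step 10: add(mul(Z, Z), add(add(SSZ, Z), add(S^4(Z), SSZ)))
  step 11: add(Z, add(add(SSZ, Z), add(S^4(Z), SSZ)))
  step 12: add(add(SSZ, Z), add(S^4(Z), SSZ))
  step 13: add(S(add(SZ, Z)), add(S^4(Z), SSZ))
  step 14: S(add(add(SZ, Z), add(S^4(Z), SSZ)))
  step 15: S(add(S(add(Z, Z)), add(S^4(Z), SSZ)))
  step 16: S(S(add(add(Z, Z), add(S^4(Z), SSZ))))
  step 17: S(S(add(Z, add(S^4(Z), SSZ))))
  step 18: S(S(add(S^4(Z), SSZ)))
  step 19: S(S(S(add(SSSZ, SSZ))))
  step 20: S(S(S(S(add(SSZ, SSZ)))))
  step 21: S(S(S(S(S(add(SZ, SSZ))))))
  step 22: S(S(S(S(S(S(add(Z, SSZ)))))))
  step 23: S^8(Z)

Term B:
  start: add(mul(SSZ, SZ), mul(SSZ, SSSZ))
  step 1: add(add(SZ, mul(SZ, SZ)), mul(SSZ, SSSZ))
  step 2: add(S(add(Z, mul(SZ, SZ))), mul(SSZ, SSSZ))
  step 3: S(add(add(Z, mul(SZ, SZ)), mul(SSZ, SSSZ)))
  step 4: S(add(mul(SZ, SZ), mul(SSZ, SSSZ)))
  step 5: S(add(add(SZ, mul(Z, SZ)), mul(SSZ, SSSZ)))
  step 6: S(add(S(add(Z, mul(Z, SZ))), mul(SSZ, SSSZ)))
  step 7: S(S(add(add(Z, mul(Z, SZ)), mul(SSZ, SSSZ))))
  step 8: S(S(add(mul(Z, SZ), mul(SSZ, SSSZ))))
  step 9: S(S(add(Z, mul(SSZ, SSSZ))))
  step 10: S(S(mul(SSZ, SSSZ)))
  step 11: S(S(add(SSSZ, mul(SZ, SSSZ))))
  step 12: S(S(S(add(SSZ, mul(SZ, SSSZ)))))
  step 13: S(S(S(S(add(SZ, mul(SZ, SSSZ))))))
  step 14: S(S(S(S(S(add(Z, mul(SZ, SSSZ)))))))
  step 15: S(S(S(S(S(mul(SZ, SSSZ))))))
  step 16: S(S(S(S(S(add(SSSZ, mul(Z, SSSZ)))))))
  step 17: S(S(S(S(S(S(add(SSZ, mul(Z, SSSZ))))))))
  step 18: S(S(S(S(S(S(S(add(SZ, mul(Z, SSSZ)))))))))
  step 19: S(S(S(S(S(S(S(S(add(Z, mul(Z, SSSZ))))))))))
  step 20: S(S(S(S(S(S(S(S(mul(Z, SSSZ)))))))))
  step 21: S^8(Z)

Answer: SAME — A ⇓ S^8(Z), B ⇓ S^8(Z)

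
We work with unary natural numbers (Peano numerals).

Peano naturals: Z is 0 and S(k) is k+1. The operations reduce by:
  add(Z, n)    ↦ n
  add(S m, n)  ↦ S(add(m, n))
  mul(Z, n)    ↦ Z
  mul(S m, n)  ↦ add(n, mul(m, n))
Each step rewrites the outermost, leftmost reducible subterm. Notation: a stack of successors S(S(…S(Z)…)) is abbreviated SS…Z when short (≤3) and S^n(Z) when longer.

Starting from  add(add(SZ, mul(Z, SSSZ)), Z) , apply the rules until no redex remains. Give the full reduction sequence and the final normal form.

  start: add(add(SZ, mul(Z, SSSZ)), Z)
  [1] add(S(add(Z, mul(Z, SSSZ))), Z)
  [2] S(add(add(Z, mul(Z, SSSZ)), Z))
  [3] S(add(mul(Z, SSSZ), Z))
  [4] S(add(Z, Z))
  [5] SZ

Answer: normal form = SZ  (in 5 steps)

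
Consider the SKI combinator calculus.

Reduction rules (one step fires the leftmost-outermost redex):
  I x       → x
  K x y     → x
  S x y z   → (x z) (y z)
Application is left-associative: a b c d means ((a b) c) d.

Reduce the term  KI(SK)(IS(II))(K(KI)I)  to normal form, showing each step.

  start: KI(SK)(IS(II))(K(KI)I)
  step 1: I(IS(II))(K(KI)I)
  step 2: IS(II)(K(KI)I)
  step 3: S(II)(K(KI)I)
  step 4: SI(K(KI)I)
  step 5: SI(KI)

Answer: normal form = SI(KI)  (in 5 steps)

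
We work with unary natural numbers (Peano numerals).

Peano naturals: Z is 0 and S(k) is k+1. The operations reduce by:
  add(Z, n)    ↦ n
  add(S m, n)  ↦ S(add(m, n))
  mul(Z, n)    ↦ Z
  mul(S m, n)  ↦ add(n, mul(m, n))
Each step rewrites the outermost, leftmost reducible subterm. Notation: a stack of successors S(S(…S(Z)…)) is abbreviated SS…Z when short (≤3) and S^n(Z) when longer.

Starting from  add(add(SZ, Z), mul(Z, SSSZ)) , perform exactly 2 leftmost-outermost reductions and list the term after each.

  start: add(add(SZ, Z), mul(Z, SSSZ))
  step 1: add(S(add(Z, Z)), mul(Z, SSSZ))
  step 2: S(add(add(Z, Z), mul(Z, SSSZ)))

Answer: after 2 steps: S(add(add(Z, Z), mul(Z, SSSZ)))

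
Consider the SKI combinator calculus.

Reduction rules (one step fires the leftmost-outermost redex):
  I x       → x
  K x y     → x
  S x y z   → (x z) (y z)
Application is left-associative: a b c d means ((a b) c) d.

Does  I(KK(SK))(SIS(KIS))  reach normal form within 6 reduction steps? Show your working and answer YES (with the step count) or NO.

Answer: NO — after 6 steps the term is K(S(KIS)), not yet normal

Working:
  start: I(KK(SK))(SIS(KIS))
  step 1: KK(SK)(SIS(KIS))
  step 2: K(SIS(KIS))
  step 3: K(I(KIS)(S(KIS)))
  step 4: K(KIS(S(KIS)))
  step 5: K(I(S(KIS)))
  step 6: K(S(KIS))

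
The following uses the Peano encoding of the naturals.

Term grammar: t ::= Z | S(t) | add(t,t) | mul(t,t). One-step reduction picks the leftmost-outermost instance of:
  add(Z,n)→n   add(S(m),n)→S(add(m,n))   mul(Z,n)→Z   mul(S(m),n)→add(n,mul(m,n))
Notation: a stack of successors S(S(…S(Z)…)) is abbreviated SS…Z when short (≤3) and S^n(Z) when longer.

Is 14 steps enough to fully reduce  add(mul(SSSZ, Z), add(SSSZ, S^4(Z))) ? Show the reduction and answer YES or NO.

  start: add(mul(SSSZ, Z), add(SSSZ, S^4(Z)))
  step 1: add(add(Z, mul(SSZ, Z)), add(SSSZ, S^4(Z)))
  step 2: add(mul(SSZ, Z), add(SSSZ, S^4(Z)))
  step 3: add(add(Z, mul(SZ, Z)), add(SSSZ, S^4(Z)))
  step 4: add(mul(SZ, Z), add(SSSZ, S^4(Z)))
  step 5: add(add(Z, mul(Z, Z)), add(SSSZ, S^4(Z)))
  step 6: add(mul(Z, Z), add(SSSZ, S^4(Z)))
  step 7: add(Z, add(SSSZ, S^4(Z)))
  step 8: add(SSSZ, S^4(Z))
  step 9: S(add(SSZ, S^4(Z)))
  step 10: S(S(add(SZ, S^4(Z))))
  step 11: S(S(S(add(Z, S^4(Z)))))
  step 12: S^7(Z)

Answer: YES — reaches normal form S^7(Z) in 12 ≤ 14 steps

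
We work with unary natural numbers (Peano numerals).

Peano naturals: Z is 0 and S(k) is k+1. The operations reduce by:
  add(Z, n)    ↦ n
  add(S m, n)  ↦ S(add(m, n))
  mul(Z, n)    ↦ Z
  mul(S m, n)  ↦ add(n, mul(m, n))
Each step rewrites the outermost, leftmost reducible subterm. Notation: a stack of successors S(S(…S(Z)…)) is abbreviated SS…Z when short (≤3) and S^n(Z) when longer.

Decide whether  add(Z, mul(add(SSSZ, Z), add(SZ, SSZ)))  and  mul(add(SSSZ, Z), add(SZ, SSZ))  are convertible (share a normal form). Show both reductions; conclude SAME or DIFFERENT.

Answer: SAME — A ⇓ S^9(Z), B ⇓ S^9(Z)

Derivation:
Term A:
  start: add(Z, mul(add(SSSZ, Z), add(SZ, SSZ)))
  →1  mul(add(SSSZ, Z), add(SZ, SSZ))
  →2  mul(S(add(SSZ, Z)), add(SZ, SSZ))
  →3  add(add(SZ, SSZ), mul(add(SSZ, Z), add(SZ, SSZ)))
  →4  add(S(add(Z, SSZ)), mul(add(SSZ, Z), add(SZ, SSZ)))
  →5  S(add(add(Z, SSZ), mul(add(SSZ, Z), add(SZ, SSZ))))
  →6  S(add(SSZ, mul(add(SSZ, Z), add(SZ, SSZ))))
  →7  S(S(add(SZ, mul(add(SSZ, Z), add(SZ, SSZ)))))
  →8  S(S(S(add(Z, mul(add(SSZ, Z), add(SZ, SSZ))))))
  →9  S(S(S(mul(add(SSZ, Z), add(SZ, SSZ)))))
  →10  S(S(S(mul(S(add(SZ, Z)), add(SZ, SSZ)))))
  →11  S(S(S(add(add(SZ, SSZ), mul(add(SZ, Z), add(SZ, SSZ))))))
  →12  S(S(S(add(S(add(Z, SSZ)), mul(add(SZ, Z), add(SZ, SSZ))))))
  →13  S(S(S(S(add(add(Z, SSZ), mul(add(SZ, Z), add(SZ, SSZ)))))))
  →14  S(S(S(S(add(SSZ, mul(add(SZ, Z), add(SZ, SSZ)))))))
  →15  S(S(S(S(S(add(SZ, mul(add(SZ, Z), add(SZ, SSZ))))))))
  →16  S(S(S(S(S(S(add(Z, mul(add(SZ, Z), add(SZ, SSZ)))))))))
  →17  S(S(S(S(S(S(mul(add(SZ, Z), add(SZ, SSZ))))))))
  →18  S(S(S(S(S(S(mul(S(add(Z, Z)), add(SZ, SSZ))))))))
  →19  S(S(S(S(S(S(add(add(SZ, SSZ), mul(add(Z, Z), add(SZ, SSZ)))))))))
  →20  S(S(S(S(S(S(add(S(add(Z, SSZ)), mul(add(Z, Z), add(SZ, SSZ)))))))))
  →21  S(S(S(S(S(S(S(add(add(Z, SSZ), mul(add(Z, Z), add(SZ, SSZ))))))))))
  →22  S(S(S(S(S(S(S(add(SSZ, mul(add(Z, Z), add(SZ, SSZ))))))))))
  →23  S(S(S(S(S(S(S(S(add(SZ, mul(add(Z, Z), add(SZ, SSZ)))))))))))
  →24  S(S(S(S(S(S(S(S(S(add(Z, mul(add(Z, Z), add(SZ, SSZ))))))))))))
  →25  S(S(S(S(S(S(S(S(S(mul(add(Z, Z), add(SZ, SSZ)))))))))))
  →26  S(S(S(S(S(S(S(S(S(mul(Z, add(SZ, SSZ)))))))))))
  →27  S^9(Z)

Term B:
  start: mul(add(SSSZ, Z), add(SZ, SSZ))
  →1  mul(S(add(SSZ, Z)), add(SZ, SSZ))
  →2  add(add(SZ, SSZ), mul(add(SSZ, Z), add(SZ, SSZ)))
  →3  add(S(add(Z, SSZ)), mul(add(SSZ, Z), add(SZ, SSZ)))
  →4  S(add(add(Z, SSZ), mul(add(SSZ, Z), add(SZ, SSZ))))
  →5  S(add(SSZ, mul(add(SSZ, Z), add(SZ, SSZ))))
  →6  S(S(add(SZ, mul(add(SSZ, Z), add(SZ, SSZ)))))
  →7  S(S(S(add(Z, mul(add(SSZ, Z), add(SZ, SSZ))))))
  →8  S(S(S(mul(add(SSZ, Z), add(SZ, SSZ)))))
  →9  S(S(S(mul(S(add(SZ, Z)), add(SZ, SSZ)))))
  →10  S(S(S(add(add(SZ, SSZ), mul(add(SZ, Z), add(SZ, SSZ))))))
  →11  S(S(S(add(S(add(Z, SSZ)), mul(add(SZ, Z), add(SZ, SSZ))))))
  →12  S(S(S(S(add(add(Z, SSZ), mul(add(SZ, Z), add(SZ, SSZ)))))))
  →13  S(S(S(S(add(SSZ, mul(add(SZ, Z), add(SZ, SSZ)))))))
  →14  S(S(S(S(S(add(SZ, mul(add(SZ, Z), add(SZ, SSZ))))))))
  →15  S(S(S(S(S(S(add(Z, mul(add(SZ, Z), add(SZ, SSZ)))))))))
  →16  S(S(S(S(S(S(mul(add(SZ, Z), add(SZ, SSZ))))))))
  →17  S(S(S(S(S(S(mul(S(add(Z, Z)), add(SZ, SSZ))))))))
  →18  S(S(S(S(S(S(add(add(SZ, SSZ), mul(add(Z, Z), add(SZ, SSZ)))))))))
  →19  S(S(S(S(S(S(add(S(add(Z, SSZ)), mul(add(Z, Z), add(SZ, SSZ)))))))))
  →20  S(S(S(S(S(S(S(add(add(Z, SSZ), mul(add(Z, Z), add(SZ, SSZ))))))))))
  →21  S(S(S(S(S(S(S(add(SSZ, mul(add(Z, Z), add(SZ, SSZ))))))))))
  →22  S(S(S(S(S(S(S(S(add(SZ, mul(add(Z, Z), add(SZ, SSZ)))))))))))
  →23  S(S(S(S(S(S(S(S(S(add(Z, mul(add(Z, Z), add(SZ, SSZ))))))))))))
  →24  S(S(S(S(S(S(S(S(S(mul(add(Z, Z), add(SZ, SSZ)))))))))))
  →25  S(S(S(S(S(S(S(S(S(mul(Z, add(SZ, SSZ)))))))))))
  →26  S^9(Z)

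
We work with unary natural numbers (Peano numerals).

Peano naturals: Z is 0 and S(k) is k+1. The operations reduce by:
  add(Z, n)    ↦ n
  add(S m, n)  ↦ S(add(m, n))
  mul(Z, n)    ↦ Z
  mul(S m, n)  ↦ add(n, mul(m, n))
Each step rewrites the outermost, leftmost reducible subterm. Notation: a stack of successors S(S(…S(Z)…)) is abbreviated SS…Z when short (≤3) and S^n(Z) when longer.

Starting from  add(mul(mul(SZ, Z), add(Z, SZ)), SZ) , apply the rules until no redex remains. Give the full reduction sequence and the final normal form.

  start: add(mul(mul(SZ, Z), add(Z, SZ)), SZ)
  →1  add(mul(add(Z, mul(Z, Z)), add(Z, SZ)), SZ)
  →2  add(mul(mul(Z, Z), add(Z, SZ)), SZ)
  →3  add(mul(Z, add(Z, SZ)), SZ)
  →4  add(Z, SZ)
  →5  SZ

Answer: normal form = SZ  (in 5 steps)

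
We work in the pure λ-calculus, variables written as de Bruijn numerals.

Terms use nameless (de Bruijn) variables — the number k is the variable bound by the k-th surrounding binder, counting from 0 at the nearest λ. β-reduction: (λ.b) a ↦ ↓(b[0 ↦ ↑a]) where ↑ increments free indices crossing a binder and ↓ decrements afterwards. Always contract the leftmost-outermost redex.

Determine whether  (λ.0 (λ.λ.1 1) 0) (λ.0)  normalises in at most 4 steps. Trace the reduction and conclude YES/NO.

Answer: YES — reaches normal form λ.λ.0 in 4 ≤ 4 steps

Reduction:
  start: (λ.0 (λ.λ.1 1) 0) (λ.0)
  [1] (λ.0) (λ.λ.1 1) (λ.0)
  [2] (λ.λ.1 1) (λ.0)
  [3] λ.(λ.0) (λ.0)
  [4] λ.λ.0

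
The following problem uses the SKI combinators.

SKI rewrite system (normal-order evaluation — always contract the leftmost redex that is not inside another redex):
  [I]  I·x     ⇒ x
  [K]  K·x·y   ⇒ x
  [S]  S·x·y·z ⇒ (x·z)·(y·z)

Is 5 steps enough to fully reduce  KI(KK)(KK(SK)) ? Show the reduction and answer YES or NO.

Answer: YES — reaches normal form K in 3 ≤ 5 steps

Reduction:
  start: KI(KK)(KK(SK))
  step 1: I(KK(SK))
  step 2: KK(SK)
  step 3: K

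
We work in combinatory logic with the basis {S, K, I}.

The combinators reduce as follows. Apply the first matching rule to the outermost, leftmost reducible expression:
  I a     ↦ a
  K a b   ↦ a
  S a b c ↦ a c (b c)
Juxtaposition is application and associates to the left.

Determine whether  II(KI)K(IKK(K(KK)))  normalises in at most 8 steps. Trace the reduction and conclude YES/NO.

  start: II(KI)K(IKK(K(KK)))
  →1  I(KI)K(IKK(K(KK)))
  →2  KIK(IKK(K(KK)))
  →3  I(IKK(K(KK)))
  →4  IKK(K(KK))
  →5  KK(K(KK))
  →6  K

Answer: YES — reaches normal form K in 6 ≤ 8 steps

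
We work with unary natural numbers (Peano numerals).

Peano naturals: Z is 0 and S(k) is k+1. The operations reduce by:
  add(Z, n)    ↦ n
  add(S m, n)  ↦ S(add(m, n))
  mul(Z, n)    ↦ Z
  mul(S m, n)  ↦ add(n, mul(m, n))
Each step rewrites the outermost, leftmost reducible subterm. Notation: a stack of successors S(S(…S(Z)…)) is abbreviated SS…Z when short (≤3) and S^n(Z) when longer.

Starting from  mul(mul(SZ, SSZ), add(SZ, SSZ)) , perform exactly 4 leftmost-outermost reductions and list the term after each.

  start: mul(mul(SZ, SSZ), add(SZ, SSZ))
  [1] mul(add(SSZ, mul(Z, SSZ)), add(SZ, SSZ))
  [2] mul(S(add(SZ, mul(Z, SSZ))), add(SZ, SSZ))
  [3] add(add(SZ, SSZ), mul(add(SZ, mul(Z, SSZ)), add(SZ, SSZ)))
  [4] add(S(add(Z, SSZ)), mul(add(SZ, mul(Z, SSZ)), add(SZ, SSZ)))

Answer: after 4 steps: add(S(add(Z, SSZ)), mul(add(SZ, mul(Z, SSZ)), add(SZ, SSZ)))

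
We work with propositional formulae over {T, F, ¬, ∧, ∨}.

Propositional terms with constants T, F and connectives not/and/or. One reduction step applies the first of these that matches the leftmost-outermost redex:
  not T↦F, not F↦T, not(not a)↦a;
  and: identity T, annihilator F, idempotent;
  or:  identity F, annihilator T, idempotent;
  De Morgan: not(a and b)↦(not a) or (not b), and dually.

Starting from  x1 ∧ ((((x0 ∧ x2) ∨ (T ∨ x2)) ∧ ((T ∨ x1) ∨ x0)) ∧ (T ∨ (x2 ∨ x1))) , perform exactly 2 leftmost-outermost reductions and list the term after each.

Answer: after 2 steps: x1 ∧ ((T ∧ ((T ∨ x1) ∨ x0)) ∧ (T ∨ (x2 ∨ x1)))

Derivation:
  start: x1 ∧ ((((x0 ∧ x2) ∨ (T ∨ x2)) ∧ ((T ∨ x1) ∨ x0)) ∧ (T ∨ (x2 ∨ x1)))
  [1] x1 ∧ ((((x0 ∧ x2) ∨ T) ∧ ((T ∨ x1) ∨ x0)) ∧ (T ∨ (x2 ∨ x1)))
  [2] x1 ∧ ((T ∧ ((T ∨ x1) ∨ x0)) ∧ (T ∨ (x2 ∨ x1)))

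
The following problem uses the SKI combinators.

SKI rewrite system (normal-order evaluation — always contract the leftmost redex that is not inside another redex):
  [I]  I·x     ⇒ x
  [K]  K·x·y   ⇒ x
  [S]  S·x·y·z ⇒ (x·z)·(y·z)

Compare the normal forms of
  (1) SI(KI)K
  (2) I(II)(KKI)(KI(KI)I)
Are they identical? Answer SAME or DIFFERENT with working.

Answer: SAME — A ⇓ KI, B ⇓ KI

Working:
Term A:
  start: SI(KI)K
  →1  IK(KIK)
  →2  K(KIK)
  →3  KI

Term B:
  start: I(II)(KKI)(KI(KI)I)
  →1  II(KKI)(KI(KI)I)
  →2  I(KKI)(KI(KI)I)
  →3  KKI(KI(KI)I)
  →4  K(KI(KI)I)
  →5  K(II)
  →6  KI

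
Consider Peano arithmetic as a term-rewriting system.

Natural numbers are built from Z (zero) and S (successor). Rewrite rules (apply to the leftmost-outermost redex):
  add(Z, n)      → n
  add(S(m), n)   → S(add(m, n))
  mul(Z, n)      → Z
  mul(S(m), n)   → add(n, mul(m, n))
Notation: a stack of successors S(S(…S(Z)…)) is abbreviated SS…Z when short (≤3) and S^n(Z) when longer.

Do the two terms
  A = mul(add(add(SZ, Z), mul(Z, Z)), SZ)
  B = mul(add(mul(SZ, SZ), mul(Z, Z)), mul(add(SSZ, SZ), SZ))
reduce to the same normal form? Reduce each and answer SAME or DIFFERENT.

Answer: DIFFERENT — A ⇓ SZ, B ⇓ SSSZ

Derivation:
Term A:
  start: mul(add(add(SZ, Z), mul(Z, Z)), SZ)
  →1  mul(add(S(add(Z, Z)), mul(Z, Z)), SZ)
  →2  mul(S(add(add(Z, Z), mul(Z, Z))), SZ)
  →3  add(SZ, mul(add(add(Z, Z), mul(Z, Z)), SZ))
  →4  S(add(Z, mul(add(add(Z, Z), mul(Z, Z)), SZ)))
  →5  S(mul(add(add(Z, Z), mul(Z, Z)), SZ))
  →6  S(mul(add(Z, mul(Z, Z)), SZ))
  →7  S(mul(mul(Z, Z), SZ))
  →8  S(mul(Z, SZ))
  →9  SZ

Term B:
  start: mul(add(mul(SZ, SZ), mul(Z, Z)), mul(add(SSZ, SZ), SZ))
  →1  mul(add(add(SZ, mul(Z, SZ)), mul(Z, Z)), mul(add(SSZ, SZ), SZ))
  →2  mul(add(S(add(Z, mul(Z, SZ))), mul(Z, Z)), mul(add(SSZ, SZ), SZ))
  →3  mul(S(add(add(Z, mul(Z, SZ)), mul(Z, Z))), mul(add(SSZ, SZ), SZ))
  →4  add(mul(add(SSZ, SZ), SZ), mul(add(add(Z, mul(Z, SZ)), mul(Z, Z)), mul(add(SSZ, SZ), SZ)))
  →5  add(mul(S(add(SZ, SZ)), SZ), mul(add(add(Z, mul(Z, SZ)), mul(Z, Z)), mul(add(SSZ, SZ), SZ)))
  →6  add(add(SZ, mul(add(SZ, SZ), SZ)), mul(add(add(Z, mul(Z, SZ)), mul(Z, Z)), mul(add(SSZ, SZ), SZ)))
  →7  add(S(add(Z, mul(add(SZ, SZ), SZ))), mul(add(add(Z, mul(Z, SZ)), mul(Z, Z)), mul(add(SSZ, SZ), SZ)))
  →8  S(add(add(Z, mul(add(SZ, SZ), SZ)), mul(add(add(Z, mul(Z, SZ)), mul(Z, Z)), mul(add(SSZ, SZ), SZ))))
  →9  S(add(mul(add(SZ, SZ), SZ), mul(add(add(Z, mul(Z, SZ)), mul(Z, Z)), mul(add(SSZ, SZ), SZ))))
  →10  S(add(mul(S(add(Z, SZ)), SZ), mul(add(add(Z, mul(Z, SZ)), mul(Z, Z)), mul(add(SSZ, SZ), SZ))))
  →11  S(add(add(SZ, mul(add(Z, SZ), SZ)), mul(add(add(Z, mul(Z, SZ)), mul(Z, Z)), mul(add(SSZ, SZ), SZ))))
  →12  S(add(S(add(Z, mul(add(Z, SZ), SZ))), mul(add(add(Z, mul(Z, SZ)), mul(Z, Z)), mul(add(SSZ, SZ), SZ))))
  →13  S(S(add(add(Z, mul(add(Z, SZ), SZ)), mul(add(add(Z, mul(Z, SZ)), mul(Z, Z)), mul(add(SSZ, SZ), SZ)))))
  →14  S(S(add(mul(add(Z, SZ), SZ), mul(add(add(Z, mul(Z, SZ)), mul(Z, Z)), mul(add(SSZ, SZ), SZ)))))
  →15  S(S(add(mul(SZ, SZ), mul(add(add(Z, mul(Z, SZ)), mul(Z, Z)), mul(add(SSZ, SZ), SZ)))))
  →16  S(S(add(add(SZ, mul(Z, SZ)), mul(add(add(Z, mul(Z, SZ)), mul(Z, Z)), mul(add(SSZ, SZ), SZ)))))
  →17  S(S(add(S(add(Z, mul(Z, SZ))), mul(add(add(Z, mul(Z, SZ)), mul(Z, Z)), mul(add(SSZ, SZ), SZ)))))
  →18  S(S(S(add(add(Z, mul(Z, SZ)), mul(add(add(Z, mul(Z, SZ)), mul(Z, Z)), mul(add(SSZ, SZ), SZ))))))
  →19  S(S(S(add(mul(Z, SZ), mul(add(add(Z, mul(Z, SZ)), mul(Z, Z)), mul(add(SSZ, SZ), SZ))))))
  →20  S(S(S(add(Z, mul(add(add(Z, mul(Z, SZ)), mul(Z, Z)), mul(add(SSZ, SZ), SZ))))))
  →21  S(S(S(mul(add(add(Z, mul(Z, SZ)), mul(Z, Z)), mul(add(SSZ, SZ), SZ)))))
  →22  S(S(S(mul(add(mul(Z, SZ), mul(Z, Z)), mul(add(SSZ, SZ), SZ)))))
  →23  S(S(S(mul(add(Z, mul(Z, Z)), mul(add(SSZ, SZ), SZ)))))
  →24  S(S(S(mul(mul(Z, Z), mul(add(SSZ, SZ), SZ)))))
  →25  S(S(S(mul(Z, mul(add(SSZ, SZ), SZ)))))
  →26  SSSZ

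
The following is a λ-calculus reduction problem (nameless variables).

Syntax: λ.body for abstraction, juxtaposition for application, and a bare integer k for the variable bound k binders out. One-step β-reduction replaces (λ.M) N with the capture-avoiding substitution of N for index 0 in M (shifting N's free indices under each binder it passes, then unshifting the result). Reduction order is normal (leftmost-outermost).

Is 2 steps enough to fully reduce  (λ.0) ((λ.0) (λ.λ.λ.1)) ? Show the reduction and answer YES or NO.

  start: (λ.0) ((λ.0) (λ.λ.λ.1))
  [1] (λ.0) (λ.λ.λ.1)
  [2] λ.λ.λ.1

Answer: YES — reaches normal form λ.λ.λ.1 in 2 ≤ 2 steps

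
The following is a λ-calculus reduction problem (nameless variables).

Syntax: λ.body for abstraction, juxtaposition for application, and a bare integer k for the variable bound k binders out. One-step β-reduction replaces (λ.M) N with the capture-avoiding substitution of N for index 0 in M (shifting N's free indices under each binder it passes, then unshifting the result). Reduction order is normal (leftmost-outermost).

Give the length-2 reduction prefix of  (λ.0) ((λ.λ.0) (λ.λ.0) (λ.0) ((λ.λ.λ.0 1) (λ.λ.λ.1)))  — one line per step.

Answer: after 2 steps: (λ.0) (λ.0) ((λ.λ.λ.0 1) (λ.λ.λ.1))

Working:
  start: (λ.0) ((λ.λ.0) (λ.λ.0) (λ.0) ((λ.λ.λ.0 1) (λ.λ.λ.1)))
  [1] (λ.λ.0) (λ.λ.0) (λ.0) ((λ.λ.λ.0 1) (λ.λ.λ.1))
  [2] (λ.0) (λ.0) ((λ.λ.λ.0 1) (λ.λ.λ.1))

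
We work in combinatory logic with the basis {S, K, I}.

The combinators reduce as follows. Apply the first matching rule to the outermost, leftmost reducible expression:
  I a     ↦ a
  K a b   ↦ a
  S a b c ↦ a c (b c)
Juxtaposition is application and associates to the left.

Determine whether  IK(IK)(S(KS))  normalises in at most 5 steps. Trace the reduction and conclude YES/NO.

  start: IK(IK)(S(KS))
  [1] K(IK)(S(KS))
  [2] IK
  [3] K

Answer: YES — reaches normal form K in 3 ≤ 5 steps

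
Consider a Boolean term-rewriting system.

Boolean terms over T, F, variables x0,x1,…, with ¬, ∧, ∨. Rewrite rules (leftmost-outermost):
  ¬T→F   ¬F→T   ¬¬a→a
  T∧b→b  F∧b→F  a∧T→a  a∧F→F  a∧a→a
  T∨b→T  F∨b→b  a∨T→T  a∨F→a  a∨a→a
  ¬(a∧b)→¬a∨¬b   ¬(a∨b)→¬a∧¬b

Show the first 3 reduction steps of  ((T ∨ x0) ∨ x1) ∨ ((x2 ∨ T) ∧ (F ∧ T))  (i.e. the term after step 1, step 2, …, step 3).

  start: ((T ∨ x0) ∨ x1) ∨ ((x2 ∨ T) ∧ (F ∧ T))
  step 1: (T ∨ x1) ∨ ((x2 ∨ T) ∧ (F ∧ T))
  step 2: T ∨ ((x2 ∨ T) ∧ (F ∧ T))
  step 3: T

Answer: after 3 steps: T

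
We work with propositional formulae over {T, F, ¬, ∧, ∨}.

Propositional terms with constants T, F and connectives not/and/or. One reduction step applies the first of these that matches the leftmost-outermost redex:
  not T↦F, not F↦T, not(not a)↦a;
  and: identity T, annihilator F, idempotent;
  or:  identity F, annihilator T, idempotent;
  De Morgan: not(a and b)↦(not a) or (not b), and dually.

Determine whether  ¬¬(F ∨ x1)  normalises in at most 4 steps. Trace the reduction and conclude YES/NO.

  start: ¬¬(F ∨ x1)
  →1  F ∨ x1
  →2  x1

Answer: YES — reaches normal form x1 in 2 ≤ 4 steps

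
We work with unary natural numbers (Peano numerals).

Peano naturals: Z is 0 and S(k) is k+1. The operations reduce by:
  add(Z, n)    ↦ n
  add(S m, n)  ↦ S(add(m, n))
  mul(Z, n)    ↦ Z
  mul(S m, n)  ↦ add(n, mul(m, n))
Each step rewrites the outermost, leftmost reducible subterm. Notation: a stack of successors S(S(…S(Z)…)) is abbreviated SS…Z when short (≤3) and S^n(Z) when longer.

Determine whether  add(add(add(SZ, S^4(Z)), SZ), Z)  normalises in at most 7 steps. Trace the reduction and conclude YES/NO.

Answer: NO — after 7 steps the term is S(S(add(S(add(SSZ, SZ)), Z))), not yet normal

Working:
  start: add(add(add(SZ, S^4(Z)), SZ), Z)
  →1  add(add(S(add(Z, S^4(Z))), SZ), Z)
  →2  add(S(add(add(Z, S^4(Z)), SZ)), Z)
  →3  S(add(add(add(Z, S^4(Z)), SZ), Z))
  →4  S(add(add(S^4(Z), SZ), Z))
  →5  S(add(S(add(SSSZ, SZ)), Z))
  →6  S(S(add(add(SSSZ, SZ), Z)))
  →7  S(S(add(S(add(SSZ, SZ)), Z)))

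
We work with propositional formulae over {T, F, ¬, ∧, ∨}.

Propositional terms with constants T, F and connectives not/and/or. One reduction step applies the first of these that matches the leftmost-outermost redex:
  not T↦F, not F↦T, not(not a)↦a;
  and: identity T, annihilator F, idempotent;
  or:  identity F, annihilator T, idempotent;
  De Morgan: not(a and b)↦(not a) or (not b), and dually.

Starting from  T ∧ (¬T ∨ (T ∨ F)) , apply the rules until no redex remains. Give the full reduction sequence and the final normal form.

  start: T ∧ (¬T ∨ (T ∨ F))
  step 1: ¬T ∨ (T ∨ F)
  step 2: F ∨ (T ∨ F)
  step 3: T ∨ F
  step 4: T

Answer: normal form = T  (in 4 steps)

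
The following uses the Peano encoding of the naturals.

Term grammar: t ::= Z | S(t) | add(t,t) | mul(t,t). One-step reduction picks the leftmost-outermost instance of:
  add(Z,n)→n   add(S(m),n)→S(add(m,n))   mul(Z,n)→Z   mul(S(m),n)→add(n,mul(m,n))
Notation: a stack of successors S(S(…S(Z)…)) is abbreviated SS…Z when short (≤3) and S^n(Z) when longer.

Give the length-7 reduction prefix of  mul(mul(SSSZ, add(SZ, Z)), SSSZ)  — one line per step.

  start: mul(mul(SSSZ, add(SZ, Z)), SSSZ)
  step 1: mul(add(add(SZ, Z), mul(SSZ, add(SZ, Z))), SSSZ)
  step 2: mul(add(S(add(Z, Z)), mul(SSZ, add(SZ, Z))), SSSZ)
  step 3: mul(S(add(add(Z, Z), mul(SSZ, add(SZ, Z)))), SSSZ)
  step 4: add(SSSZ, mul(add(add(Z, Z), mul(SSZ, add(SZ, Z))), SSSZ))
  step 5: S(add(SSZ, mul(add(add(Z, Z), mul(SSZ, add(SZ, Z))), SSSZ)))
  step 6: S(S(add(SZ, mul(add(add(Z, Z), mul(SSZ, add(SZ, Z))), SSSZ))))
  step 7: S(S(S(add(Z, mul(add(add(Z, Z), mul(SSZ, add(SZ, Z))), SSSZ)))))

Answer: after 7 steps: S(S(S(add(Z, mul(add(add(Z, Z), mul(SSZ, add(SZ, Z))), SSSZ)))))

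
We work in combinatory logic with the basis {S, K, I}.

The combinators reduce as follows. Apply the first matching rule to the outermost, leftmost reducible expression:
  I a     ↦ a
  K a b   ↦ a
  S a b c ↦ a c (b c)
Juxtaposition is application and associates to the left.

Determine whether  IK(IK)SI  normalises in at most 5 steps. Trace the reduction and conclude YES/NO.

  start: IK(IK)SI
  [1] K(IK)SI
  [2] IKI
  [3] KI

Answer: YES — reaches normal form KI in 3 ≤ 5 steps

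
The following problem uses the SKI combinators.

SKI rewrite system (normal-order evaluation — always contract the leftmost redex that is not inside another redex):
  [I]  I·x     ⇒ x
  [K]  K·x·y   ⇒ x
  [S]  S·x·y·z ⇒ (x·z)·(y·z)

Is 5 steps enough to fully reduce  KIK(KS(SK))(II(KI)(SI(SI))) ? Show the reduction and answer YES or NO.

  start: KIK(KS(SK))(II(KI)(SI(SI)))
  →1  I(KS(SK))(II(KI)(SI(SI)))
  →2  KS(SK)(II(KI)(SI(SI)))
  →3  S(II(KI)(SI(SI)))
  →4  S(I(KI)(SI(SI)))
  →5  S(KI(SI(SI)))

Answer: NO — after 5 steps the term is S(KI(SI(SI))), not yet normal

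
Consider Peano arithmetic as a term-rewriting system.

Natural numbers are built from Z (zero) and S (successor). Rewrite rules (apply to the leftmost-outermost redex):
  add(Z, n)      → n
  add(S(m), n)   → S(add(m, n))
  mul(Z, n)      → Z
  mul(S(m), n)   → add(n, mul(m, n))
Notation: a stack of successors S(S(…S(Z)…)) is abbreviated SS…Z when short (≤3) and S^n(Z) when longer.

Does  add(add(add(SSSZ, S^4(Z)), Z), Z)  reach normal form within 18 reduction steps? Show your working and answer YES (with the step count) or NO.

Answer: NO — after 18 steps the term is S(S(S(S(S(S(S(add(add(Z, Z), Z)))))))), not yet normal

Working:
  start: add(add(add(SSSZ, S^4(Z)), Z), Z)
  step 1: add(add(S(add(SSZ, S^4(Z))), Z), Z)
  step 2: add(S(add(add(SSZ, S^4(Z)), Z)), Z)
  step 3: S(add(add(add(SSZ, S^4(Z)), Z), Z))
  step 4: S(add(add(S(add(SZ, S^4(Z))), Z), Z))
  step 5: S(add(S(add(add(SZ, S^4(Z)), Z)), Z))
  step 6: S(S(add(add(add(SZ, S^4(Z)), Z), Z)))
  step 7: S(S(add(add(S(add(Z, S^4(Z))), Z), Z)))
  step 8: S(S(add(S(add(add(Z, S^4(Z)), Z)), Z)))
  step 9: S(S(S(add(add(add(Z, S^4(Z)), Z), Z))))
  step 10: S(S(S(add(add(S^4(Z), Z), Z))))
  step 11: S(S(S(add(S(add(SSSZ, Z)), Z))))
  step 12: S(S(S(S(add(add(SSSZ, Z), Z)))))
  step 13: S(S(S(S(add(S(add(SSZ, Z)), Z)))))
  step 14: S(S(S(S(S(add(add(SSZ, Z), Z))))))
  step 15: S(S(S(S(S(add(S(add(SZ, Z)), Z))))))
  step 16: S(S(S(S(S(S(add(add(SZ, Z), Z)))))))
  step 17: S(S(S(S(S(S(add(S(add(Z, Z)), Z)))))))
  step 18: S(S(S(S(S(S(S(add(add(Z, Z), Z))))))))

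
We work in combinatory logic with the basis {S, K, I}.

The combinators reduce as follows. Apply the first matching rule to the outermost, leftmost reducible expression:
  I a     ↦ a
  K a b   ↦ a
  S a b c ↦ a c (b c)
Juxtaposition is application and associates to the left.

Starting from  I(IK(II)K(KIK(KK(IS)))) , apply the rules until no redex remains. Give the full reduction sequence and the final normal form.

  start: I(IK(II)K(KIK(KK(IS))))
  →1  IK(II)K(KIK(KK(IS)))
  →2  K(II)K(KIK(KK(IS)))
  →3  II(KIK(KK(IS)))
  →4  I(KIK(KK(IS)))
  →5  KIK(KK(IS))
  →6  I(KK(IS))
  →7  KK(IS)
  →8  K

Answer: normal form = K  (in 8 steps)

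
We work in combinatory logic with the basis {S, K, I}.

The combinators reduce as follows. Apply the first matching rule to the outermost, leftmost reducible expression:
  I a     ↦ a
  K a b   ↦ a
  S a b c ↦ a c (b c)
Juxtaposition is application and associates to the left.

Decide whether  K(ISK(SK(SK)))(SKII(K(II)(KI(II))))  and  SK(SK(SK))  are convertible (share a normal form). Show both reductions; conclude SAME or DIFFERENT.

Term A:
  start: K(ISK(SK(SK)))(SKII(K(II)(KI(II))))
  →1  ISK(SK(SK))
  →2  SK(SK(SK))

Term B:
  start: SK(SK(SK))

Answer: SAME — A ⇓ SK(SK(SK)), B ⇓ SK(SK(SK))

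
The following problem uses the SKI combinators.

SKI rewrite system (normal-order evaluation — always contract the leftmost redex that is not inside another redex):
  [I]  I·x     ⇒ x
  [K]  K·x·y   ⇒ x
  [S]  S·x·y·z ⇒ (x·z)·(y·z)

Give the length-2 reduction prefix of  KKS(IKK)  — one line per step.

  start: KKS(IKK)
  [1] K(IKK)
  [2] K(KK)

Answer: after 2 steps: K(KK)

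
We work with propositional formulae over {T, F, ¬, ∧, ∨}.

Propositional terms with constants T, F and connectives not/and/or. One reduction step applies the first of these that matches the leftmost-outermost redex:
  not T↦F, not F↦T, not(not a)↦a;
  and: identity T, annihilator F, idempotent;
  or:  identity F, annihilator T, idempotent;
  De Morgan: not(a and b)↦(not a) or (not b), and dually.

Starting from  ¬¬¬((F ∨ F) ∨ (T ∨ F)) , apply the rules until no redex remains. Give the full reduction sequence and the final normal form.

Answer: normal form = F  (in 9 steps)

Reduction:
  start: ¬¬¬((F ∨ F) ∨ (T ∨ F))
  step 1: ¬((F ∨ F) ∨ (T ∨ F))
  step 2: ¬(F ∨ F) ∧ ¬(T ∨ F)
  step 3: (¬F ∧ ¬F) ∧ ¬(T ∨ F)
  step 4: ¬F ∧ ¬(T ∨ F)
  step 5: T ∧ ¬(T ∨ F)
  step 6: ¬(T ∨ F)
  step 7: ¬T ∧ ¬F
  step 8: F ∧ ¬F
  step 9: F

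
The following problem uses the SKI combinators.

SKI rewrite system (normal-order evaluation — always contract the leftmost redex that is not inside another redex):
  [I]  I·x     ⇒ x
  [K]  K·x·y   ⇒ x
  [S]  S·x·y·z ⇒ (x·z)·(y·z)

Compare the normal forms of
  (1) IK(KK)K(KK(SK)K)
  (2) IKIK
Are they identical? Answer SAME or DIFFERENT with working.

Answer: DIFFERENT — A ⇓ K, B ⇓ I

Derivation:
Term A:
  start: IK(KK)K(KK(SK)K)
  [1] K(KK)K(KK(SK)K)
  [2] KK(KK(SK)K)
  [3] K

Term B:
  start: IKIK
  [1] KIK
  [2] I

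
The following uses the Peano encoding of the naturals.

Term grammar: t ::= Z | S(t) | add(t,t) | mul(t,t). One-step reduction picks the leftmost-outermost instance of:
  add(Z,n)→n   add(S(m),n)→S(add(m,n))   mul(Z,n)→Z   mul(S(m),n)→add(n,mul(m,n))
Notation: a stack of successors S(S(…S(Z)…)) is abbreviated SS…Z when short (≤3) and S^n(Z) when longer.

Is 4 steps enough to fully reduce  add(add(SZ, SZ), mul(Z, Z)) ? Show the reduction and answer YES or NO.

Answer: NO — after 4 steps the term is S(S(add(Z, mul(Z, Z)))), not yet normal

Working:
  start: add(add(SZ, SZ), mul(Z, Z))
  [1] add(S(add(Z, SZ)), mul(Z, Z))
  [2] S(add(add(Z, SZ), mul(Z, Z)))
  [3] S(add(SZ, mul(Z, Z)))
  [4] S(S(add(Z, mul(Z, Z))))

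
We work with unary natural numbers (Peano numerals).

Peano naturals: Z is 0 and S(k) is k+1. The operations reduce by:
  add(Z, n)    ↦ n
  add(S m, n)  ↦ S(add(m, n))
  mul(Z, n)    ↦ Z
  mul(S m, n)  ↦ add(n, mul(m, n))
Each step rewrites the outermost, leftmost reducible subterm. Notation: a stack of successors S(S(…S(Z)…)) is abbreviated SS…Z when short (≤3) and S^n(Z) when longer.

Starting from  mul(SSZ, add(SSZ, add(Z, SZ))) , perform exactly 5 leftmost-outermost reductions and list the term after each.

Answer: after 5 steps: S(S(add(add(Z, add(Z, SZ)), mul(SZ, add(SSZ, add(Z, SZ))))))

Reduction:
  start: mul(SSZ, add(SSZ, add(Z, SZ)))
  [1] add(add(SSZ, add(Z, SZ)), mul(SZ, add(SSZ, add(Z, SZ))))
  [2] add(S(add(SZ, add(Z, SZ))), mul(SZ, add(SSZ, add(Z, SZ))))
  [3] S(add(add(SZ, add(Z, SZ)), mul(SZ, add(SSZ, add(Z, SZ)))))
  [4] S(add(S(add(Z, add(Z, SZ))), mul(SZ, add(SSZ, add(Z, SZ)))))
  [5] S(S(add(add(Z, add(Z, SZ)), mul(SZ, add(SSZ, add(Z, SZ))))))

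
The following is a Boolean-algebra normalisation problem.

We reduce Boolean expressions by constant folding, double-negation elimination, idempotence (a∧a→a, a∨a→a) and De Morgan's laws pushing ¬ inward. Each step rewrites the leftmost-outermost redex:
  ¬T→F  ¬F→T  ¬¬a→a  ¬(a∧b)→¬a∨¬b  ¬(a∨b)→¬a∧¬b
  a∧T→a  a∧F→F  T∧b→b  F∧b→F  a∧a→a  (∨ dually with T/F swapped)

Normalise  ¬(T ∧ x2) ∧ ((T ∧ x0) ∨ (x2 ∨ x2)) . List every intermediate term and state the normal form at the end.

Answer: normal form = ¬x2 ∧ (x0 ∨ x2)  (in 5 steps)

Reduction:
  start: ¬(T ∧ x2) ∧ ((T ∧ x0) ∨ (x2 ∨ x2))
  [1] (¬T ∨ ¬x2) ∧ ((T ∧ x0) ∨ (x2 ∨ x2))
  [2] (F ∨ ¬x2) ∧ ((T ∧ x0) ∨ (x2 ∨ x2))
  [3] ¬x2 ∧ ((T ∧ x0) ∨ (x2 ∨ x2))
  [4] ¬x2 ∧ (x0 ∨ (x2 ∨ x2))
  [5] ¬x2 ∧ (x0 ∨ x2)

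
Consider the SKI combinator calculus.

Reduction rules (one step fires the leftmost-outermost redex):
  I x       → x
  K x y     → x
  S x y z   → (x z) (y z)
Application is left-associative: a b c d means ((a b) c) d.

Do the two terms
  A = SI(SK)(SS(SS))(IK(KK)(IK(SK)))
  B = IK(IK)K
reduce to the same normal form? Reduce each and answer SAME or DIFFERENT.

Answer: SAME — A ⇓ K, B ⇓ K

Derivation:
Term A:
  start: SI(SK)(SS(SS))(IK(KK)(IK(SK)))
  [1] I(SS(SS))(SK(SS(SS)))(IK(KK)(IK(SK)))
  [2] SS(SS)(SK(SS(SS)))(IK(KK)(IK(SK)))
  [3] S(SK(SS(SS)))(SS(SK(SS(SS))))(IK(KK)(IK(SK)))
  [4] SK(SS(SS))(IK(KK)(IK(SK)))(SS(SK(SS(SS)))(IK(KK)(IK(SK))))
  [5] K(IK(KK)(IK(SK)))(SS(SS)(IK(KK)(IK(SK))))(SS(SK(SS(SS)))(IK(KK)(IK(SK))))
  [6] IK(KK)(IK(SK))(SS(SK(SS(SS)))(IK(KK)(IK(SK))))
  [7] K(KK)(IK(SK))(SS(SK(SS(SS)))(IK(KK)(IK(SK))))
  [8] KK(SS(SK(SS(SS)))(IK(KK)(IK(SK))))
  [9] K

Term B:
  start: IK(IK)K
  [1] K(IK)K
  [2] IK
  [3] K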